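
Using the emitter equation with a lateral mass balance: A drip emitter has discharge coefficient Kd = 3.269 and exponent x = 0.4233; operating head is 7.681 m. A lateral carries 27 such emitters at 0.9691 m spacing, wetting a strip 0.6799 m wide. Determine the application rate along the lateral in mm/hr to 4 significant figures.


Approach: apply the emitter equation with a lateral mass balance, q = Kd*h^x; Q = n*q; rate = Q/(n*spacing*width).
Step 1 — single emitter flow (q = Kd*h^x):
  q = 3.269 * 7.681^0.4233 = 7.74840 L/hr
Step 2 — total lateral flow: Q = 27 * 7.74840 = 209.207 L/hr
Step 3 — wetted area: A = 27 * 0.9691 * 0.6799 = 17.7901 m^2
Step 4 — application rate: Q/A = 209.207/17.7901 = 11.76 mm/hr
Therefore the application rate along the lateral = 11.76 mm/hr.


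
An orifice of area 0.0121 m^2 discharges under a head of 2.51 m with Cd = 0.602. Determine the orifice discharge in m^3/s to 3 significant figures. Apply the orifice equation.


Approach: apply the orifice equation, Q = Cd*A*sqrt(2*g*h).
Q = 0.602 * 0.0121 * sqrt(2*9.81*2.51) = 0.0511 m^3/s
Therefore the orifice discharge = 0.0511 m^3/s.


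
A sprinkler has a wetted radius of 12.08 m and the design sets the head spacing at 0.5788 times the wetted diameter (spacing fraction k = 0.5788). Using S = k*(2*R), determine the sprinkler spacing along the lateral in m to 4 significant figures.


S = 0.5788 * (2 * 12.08) = 13.98 m
Therefore the sprinkler spacing along the lateral = 13.98 m.


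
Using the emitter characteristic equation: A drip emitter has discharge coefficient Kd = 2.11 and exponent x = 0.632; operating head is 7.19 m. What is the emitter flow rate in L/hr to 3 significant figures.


Approach: apply the emitter characteristic equation, q = Kd * h^x.
q = 2.11 * 7.19^0.632 = 7.34 L/hr
Therefore the emitter flow rate = 7.34 L/hr.


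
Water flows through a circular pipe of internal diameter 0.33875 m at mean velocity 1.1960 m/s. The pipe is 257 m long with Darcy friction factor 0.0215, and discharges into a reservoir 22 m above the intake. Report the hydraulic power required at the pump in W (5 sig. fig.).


Approach: apply continuity + Darcy-Weisbach + hydraulic power, Q = A*v; hf = f*(L/D)*(v^2/(2g)); H = static + hf; P = rho*g*Q*H.
Step 1 — flow rate (continuity, Q = A*v):
  A = pi*(0.33875/2)^2 = 0.09012567 m^2
  Q = 0.09012567 * 1.1960 = 0.1077903 m^3/s
Step 2 — friction head loss (Darcy-Weisbach):
  hf = 0.0215 * (257/0.33875) * (1.1960^2 / (2*9.81))
  hf = 1.189202 m
Step 3 — total head: H = 22 + 1.189202 = 23.18920 m
Step 4 — hydraulic power (P = rho*g*Q*H):
  P = 1000 * 9.81 * 0.1077903 * 23.18920 = 24521 W
Therefore the hydraulic power required at the pump = 24521 W.


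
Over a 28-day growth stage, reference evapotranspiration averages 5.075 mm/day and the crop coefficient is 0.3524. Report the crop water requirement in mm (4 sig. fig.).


Approach: apply the crop water requirement relation, CWR = ET0 * Kc * days.
CWR = 5.075 * 0.3524 * 28 = 50.08 mm
Therefore the crop water requirement = 50.08 mm.


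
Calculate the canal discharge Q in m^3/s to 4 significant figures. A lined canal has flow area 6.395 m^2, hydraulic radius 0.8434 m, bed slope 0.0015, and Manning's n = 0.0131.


Approach: apply Manning's equation, Q = (1/n)*A*R^(2/3)*S^(1/2).
Q = (1/0.0131) * 6.395 * 0.8434^(2/3) * 0.0015^(1/2) = 16.88 m^3/s
Therefore the canal discharge Q = 16.88 m^3/s.


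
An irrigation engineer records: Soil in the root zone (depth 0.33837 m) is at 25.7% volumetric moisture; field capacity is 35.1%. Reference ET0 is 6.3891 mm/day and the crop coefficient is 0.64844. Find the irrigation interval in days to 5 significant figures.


Approach: apply soil-water budget scheduling, SMD = (FC-theta)/100*depth*1000; ETc = ET0*Kc; interval = SMD/ETc.
Step 1 — soil moisture deficit:
  SMD = (35.1 - 25.7)/100 * 0.33837 * 1000 = 31.80678 mm
Step 2 — daily crop ET (ETc = ET0*Kc):
  ETc = 6.3891 * 0.64844 = 4.142948 mm/day
Step 3 — irrigation interval (SMD/ETc):
  interval = 31.80678 / 4.142948 = 7.6773 days
Therefore the irrigation interval = 7.6773 days.


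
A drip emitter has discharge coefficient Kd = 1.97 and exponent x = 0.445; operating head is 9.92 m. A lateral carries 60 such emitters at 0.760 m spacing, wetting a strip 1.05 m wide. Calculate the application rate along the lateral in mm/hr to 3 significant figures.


Approach: apply the emitter equation with a lateral mass balance, q = Kd*h^x; Q = n*q; rate = Q/(n*spacing*width).
Step 1 — single emitter flow (q = Kd*h^x):
  q = 1.97 * 9.92^0.445 = 5.4691 L/hr
Step 2 — total lateral flow: Q = 60 * 5.4691 = 328.14 L/hr
Step 3 — wetted area: A = 60 * 0.760 * 1.05 = 47.880 m^2
Step 4 — application rate: Q/A = 328.14/47.880 = 6.85 mm/hr
Therefore the application rate along the lateral = 6.85 mm/hr.


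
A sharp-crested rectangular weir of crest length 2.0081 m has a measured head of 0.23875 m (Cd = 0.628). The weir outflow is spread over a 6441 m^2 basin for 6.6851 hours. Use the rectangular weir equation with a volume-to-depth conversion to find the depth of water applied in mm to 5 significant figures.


Approach: apply the rectangular weir equation with a volume-to-depth conversion, Q = (2/3)*Cd*L*sqrt(2g)*H^1.5; d = Q*t/A * 1000.
Step 1 — weir discharge:
  Q = (2/3)*0.628*2.0081*sqrt(2*9.81)*0.23875^1.5 = 0.4344285 m^3/s
Step 2 — volume: V = 0.4344285 * 6.6851*3600 = 10455.11 m^3
Step 3 — depth: d = V/A * 1000 = 10455.11/6441 * 1000 = 1623.2 mm
Therefore the depth of water applied = 1623.2 mm.


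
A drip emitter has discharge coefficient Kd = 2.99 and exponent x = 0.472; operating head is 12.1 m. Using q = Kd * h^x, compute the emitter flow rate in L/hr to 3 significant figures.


q = 2.99 * 12.1^0.472 = 9.70 L/hr
Therefore the emitter flow rate = 9.70 L/hr.


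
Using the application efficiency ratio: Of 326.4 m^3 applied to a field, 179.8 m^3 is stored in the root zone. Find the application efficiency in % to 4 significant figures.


Approach: apply the application efficiency ratio, Ea = (stored/applied)*100.
Ea = (179.8/326.4)*100 = 55.09 %
Therefore the application efficiency = 55.09 %.


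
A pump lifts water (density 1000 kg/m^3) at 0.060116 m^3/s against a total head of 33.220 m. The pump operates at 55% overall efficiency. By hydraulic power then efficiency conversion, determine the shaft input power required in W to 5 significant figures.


Approach: apply hydraulic power then efficiency conversion, P = rho*g*Q*H; P_in = P/eta.
Step 1 — hydraulic power (P = rho*g*Q*H):
  P = 1000 * 9.81 * 0.060116 * 33.220 = 19591.10 W
Step 2 — input power: P_in = P/eta = 19591.10 / 0.55 = 35620 W
Therefore the shaft input power required = 35620 W.


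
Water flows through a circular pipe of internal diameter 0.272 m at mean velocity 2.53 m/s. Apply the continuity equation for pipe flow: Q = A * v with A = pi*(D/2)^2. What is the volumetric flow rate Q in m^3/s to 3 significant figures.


A = pi*(0.272/2)^2 = 0.058107 m^2
Q = 0.058107 * 2.53 = 0.147 m^3/s
Therefore the volumetric flow rate Q = 0.147 m^3/s.


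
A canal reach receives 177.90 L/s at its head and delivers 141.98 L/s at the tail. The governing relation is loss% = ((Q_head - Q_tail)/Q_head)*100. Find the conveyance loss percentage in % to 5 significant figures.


loss = ((177.90 - 141.98)/177.90)*100 = 20.191 %
Therefore the conveyance loss percentage = 20.191 %.


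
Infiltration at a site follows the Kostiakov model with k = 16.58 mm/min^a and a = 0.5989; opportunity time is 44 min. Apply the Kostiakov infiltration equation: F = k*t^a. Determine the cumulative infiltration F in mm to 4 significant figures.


F = 16.58 * 44^0.5989 = 159.9 mm
Therefore the cumulative infiltration F = 159.9 mm.


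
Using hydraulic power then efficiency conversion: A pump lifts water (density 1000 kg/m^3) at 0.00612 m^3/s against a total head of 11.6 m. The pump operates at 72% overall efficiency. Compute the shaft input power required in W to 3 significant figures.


Approach: apply hydraulic power then efficiency conversion, P = rho*g*Q*H; P_in = P/eta.
Step 1 — hydraulic power (P = rho*g*Q*H):
  P = 1000 * 9.81 * 0.00612 * 11.6 = 696.43 W
Step 2 — input power: P_in = P/eta = 696.43 / 0.72 = 967 W
Therefore the shaft input power required = 967 W.


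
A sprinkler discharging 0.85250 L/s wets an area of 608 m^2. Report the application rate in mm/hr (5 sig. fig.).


Approach: apply the application rate relation, rate = (Q/A)*3600.
rate = (0.85250 / 608) * 3600 = 5.0477 mm/hr
Therefore the application rate = 5.0477 mm/hr.


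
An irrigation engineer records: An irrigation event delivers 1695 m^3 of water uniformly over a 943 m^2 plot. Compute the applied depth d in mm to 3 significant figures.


Approach: apply depth from volume over area, d = (V/A)*1000.
d = (1695 / 943) * 1000 = 1800 mm
Therefore the applied depth d = 1800 mm.


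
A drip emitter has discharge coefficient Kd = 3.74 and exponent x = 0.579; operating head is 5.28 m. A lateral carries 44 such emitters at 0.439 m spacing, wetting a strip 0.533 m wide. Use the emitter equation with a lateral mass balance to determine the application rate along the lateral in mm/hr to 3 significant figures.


Approach: apply the emitter equation with a lateral mass balance, q = Kd*h^x; Q = n*q; rate = Q/(n*spacing*width).
Step 1 — single emitter flow (q = Kd*h^x):
  q = 3.74 * 5.28^0.579 = 9.8011 L/hr
Step 2 — total lateral flow: Q = 44 * 9.8011 = 431.25 L/hr
Step 3 — wetted area: A = 44 * 0.439 * 0.533 = 10.295 m^2
Step 4 — application rate: Q/A = 431.25/10.295 = 41.9 mm/hr
Therefore the application rate along the lateral = 41.9 mm/hr.


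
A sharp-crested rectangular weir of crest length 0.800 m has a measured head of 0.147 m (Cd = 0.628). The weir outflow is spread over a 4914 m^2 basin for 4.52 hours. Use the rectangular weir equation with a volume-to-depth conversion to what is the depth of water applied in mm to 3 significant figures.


Approach: apply the rectangular weir equation with a volume-to-depth conversion, Q = (2/3)*Cd*L*sqrt(2g)*H^1.5; d = Q*t/A * 1000.
Step 1 — weir discharge:
  Q = (2/3)*0.628*0.800*sqrt(2*9.81)*0.147^1.5 = 0.083615 m^3/s
Step 2 — volume: V = 0.083615 * 4.52*3600 = 1360.6 m^3
Step 3 — depth: d = V/A * 1000 = 1360.6/4914 * 1000 = 277 mm
Therefore the depth of water applied = 277 mm.


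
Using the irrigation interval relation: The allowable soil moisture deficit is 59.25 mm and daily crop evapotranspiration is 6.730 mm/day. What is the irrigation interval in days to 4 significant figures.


Approach: apply the irrigation interval relation, interval = SMD / ETc.
interval = 59.25 / 6.730 = 8.804 days
Therefore the irrigation interval = 8.804 days.


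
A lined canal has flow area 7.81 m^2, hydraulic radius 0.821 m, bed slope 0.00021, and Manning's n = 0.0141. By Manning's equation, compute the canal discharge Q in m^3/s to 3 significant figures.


Approach: apply Manning's equation, Q = (1/n)*A*R^(2/3)*S^(1/2).
Q = (1/0.0141) * 7.81 * 0.821^(2/3) * 0.00021^(1/2) = 7.04 m^3/s
Therefore the canal discharge Q = 7.04 m^3/s.


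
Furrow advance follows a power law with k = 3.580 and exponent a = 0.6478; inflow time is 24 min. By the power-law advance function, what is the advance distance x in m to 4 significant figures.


Approach: apply the power-law advance function, x = k*t^a.
x = 3.580 * 24^0.6478 = 28.05 m
Therefore the advance distance x = 28.05 m.


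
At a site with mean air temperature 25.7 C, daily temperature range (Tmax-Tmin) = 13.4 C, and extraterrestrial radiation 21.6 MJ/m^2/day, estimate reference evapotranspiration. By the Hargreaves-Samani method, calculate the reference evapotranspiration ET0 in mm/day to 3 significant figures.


Approach: apply the Hargreaves-Samani method, ET0 = 0.0023*(Tmean+17.8)*sqrt(Tmax-Tmin)*0.408*Ra.
ET0 = 0.0023*(25.7+17.8)*sqrt(13.4)*0.408*21.6 = 3.23 mm/day
Therefore the reference evapotranspiration ET0 = 3.23 mm/day.


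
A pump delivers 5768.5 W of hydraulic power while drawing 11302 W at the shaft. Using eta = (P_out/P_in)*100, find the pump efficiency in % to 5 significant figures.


eta = (5768.5 / 11302) * 100 = 51.040 %
Therefore the pump efficiency = 51.040 %.


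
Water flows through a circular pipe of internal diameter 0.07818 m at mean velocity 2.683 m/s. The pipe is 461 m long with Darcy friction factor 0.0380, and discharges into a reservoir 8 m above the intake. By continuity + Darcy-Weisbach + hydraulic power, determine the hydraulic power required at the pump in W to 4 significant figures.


Approach: apply continuity + Darcy-Weisbach + hydraulic power, Q = A*v; hf = f*(L/D)*(v^2/(2g)); H = static + hf; P = rho*g*Q*H.
Step 1 — flow rate (continuity, Q = A*v):
  A = pi*(0.07818/2)^2 = 0.00480044 m^2
  Q = 0.00480044 * 2.683 = 0.0128796 m^3/s
Step 2 — friction head loss (Darcy-Weisbach):
  hf = 0.0380 * (461/0.07818) * (2.683^2 / (2*9.81))
  hf = 82.2112 m
Step 3 — total head: H = 8 + 82.2112 = 90.2112 m
Step 4 — hydraulic power (P = rho*g*Q*H):
  P = 1000 * 9.81 * 0.0128796 * 90.2112 = 11400 W
Therefore the hydraulic power required at the pump = 11400 W.


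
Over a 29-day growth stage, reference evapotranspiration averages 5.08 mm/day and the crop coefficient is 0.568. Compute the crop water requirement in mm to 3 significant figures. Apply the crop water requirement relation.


Approach: apply the crop water requirement relation, CWR = ET0 * Kc * days.
CWR = 5.08 * 0.568 * 29 = 83.7 mm
Therefore the crop water requirement = 83.7 mm.


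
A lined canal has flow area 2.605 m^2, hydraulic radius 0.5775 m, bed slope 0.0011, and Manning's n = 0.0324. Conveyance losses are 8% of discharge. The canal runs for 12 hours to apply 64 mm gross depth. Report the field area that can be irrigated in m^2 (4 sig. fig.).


Approach: apply Manning's equation with a conveyance and depth budget, Q = (1/n)*A*R^(2/3)*S^(1/2); Q_field = Q*(1-loss); Area = Q_field*t/(d/1000).
Step 1 — canal discharge (Manning's equation):
  Q = (1/0.0324) * 2.605 * 0.5775^(2/3) * 0.0011^(1/2) = 1.84924 m^3/s
Step 2 — delivered flow: Q_field = 1.84924*(1 - 8/100) = 1.70130 m^3/s
Step 3 — volume delivered: V = 1.70130 * 12*3600 = 73496.3 m^3
Step 4 — area served: A = V / (depth/1000) = 73496.3 / 0.064 = 1148000 m^2
Therefore the field area that can be irrigated = 1148000 m^2.


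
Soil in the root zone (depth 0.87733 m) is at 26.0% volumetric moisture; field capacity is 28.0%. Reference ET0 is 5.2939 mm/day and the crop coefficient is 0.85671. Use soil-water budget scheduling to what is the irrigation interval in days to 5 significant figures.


Approach: apply soil-water budget scheduling, SMD = (FC-theta)/100*depth*1000; ETc = ET0*Kc; interval = SMD/ETc.
Step 1 — soil moisture deficit:
  SMD = (28.0 - 26.0)/100 * 0.87733 * 1000 = 17.54660 mm
Step 2 — daily crop ET (ETc = ET0*Kc):
  ETc = 5.2939 * 0.85671 = 4.535337 mm/day
Step 3 — irrigation interval (SMD/ETc):
  interval = 17.54660 / 4.535337 = 3.8689 days
Therefore the irrigation interval = 3.8689 days.


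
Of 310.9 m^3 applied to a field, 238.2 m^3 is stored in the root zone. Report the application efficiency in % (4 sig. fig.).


Approach: apply the application efficiency ratio, Ea = (stored/applied)*100.
Ea = (238.2/310.9)*100 = 76.62 %
Therefore the application efficiency = 76.62 %.


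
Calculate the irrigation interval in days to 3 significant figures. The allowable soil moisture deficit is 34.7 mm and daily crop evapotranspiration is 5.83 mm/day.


Approach: apply the irrigation interval relation, interval = SMD / ETc.
interval = 34.7 / 5.83 = 5.95 days
Therefore the irrigation interval = 5.95 days.


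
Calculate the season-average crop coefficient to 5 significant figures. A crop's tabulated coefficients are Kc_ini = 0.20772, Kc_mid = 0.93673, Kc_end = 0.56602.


Approach: apply a simple seasonal average, Kc_avg = (Kc_ini + Kc_mid + Kc_end)/3.
Kc_avg = (0.20772 + 0.93673 + 0.56602)/3 = 0.57016
Therefore the season-average crop coefficient = 0.57016.


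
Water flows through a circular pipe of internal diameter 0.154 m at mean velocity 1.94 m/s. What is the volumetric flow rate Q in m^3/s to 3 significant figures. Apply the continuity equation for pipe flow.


Approach: apply the continuity equation for pipe flow, Q = A * v with A = pi*(D/2)^2.
A = pi*(0.154/2)^2 = 0.018627 m^2
Q = 0.018627 * 1.94 = 0.0361 m^3/s
Therefore the volumetric flow rate Q = 0.0361 m^3/s.


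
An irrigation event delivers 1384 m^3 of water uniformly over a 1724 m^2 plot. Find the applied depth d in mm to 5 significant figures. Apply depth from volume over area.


Approach: apply depth from volume over area, d = (V/A)*1000.
d = (1384 / 1724) * 1000 = 802.78 mm
Therefore the applied depth d = 802.78 mm.


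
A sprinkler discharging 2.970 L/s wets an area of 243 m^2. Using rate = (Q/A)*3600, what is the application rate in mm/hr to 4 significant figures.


rate = (2.970 / 243) * 3600 = 44.00 mm/hr
Therefore the application rate = 44.00 mm/hr.


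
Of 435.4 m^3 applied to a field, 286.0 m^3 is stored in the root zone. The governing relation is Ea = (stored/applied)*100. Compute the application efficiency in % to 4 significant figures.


Ea = (286.0/435.4)*100 = 65.69 %
Therefore the application efficiency = 65.69 %.


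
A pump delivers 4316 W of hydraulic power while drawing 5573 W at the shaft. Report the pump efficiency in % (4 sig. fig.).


Approach: apply the efficiency ratio, eta = (P_out/P_in)*100.
eta = (4316 / 5573) * 100 = 77.44 %
Therefore the pump efficiency = 77.44 %.


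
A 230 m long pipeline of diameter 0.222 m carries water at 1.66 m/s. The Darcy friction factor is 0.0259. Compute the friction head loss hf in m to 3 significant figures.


Approach: apply the Darcy-Weisbach equation, hf = f*(L/D)*(v^2/(2g)).
hf = 0.0259 * (230/0.222) * (1.66^2 / (2*9.81))
hf = 3.77 m
Therefore the friction head loss hf = 3.77 m.


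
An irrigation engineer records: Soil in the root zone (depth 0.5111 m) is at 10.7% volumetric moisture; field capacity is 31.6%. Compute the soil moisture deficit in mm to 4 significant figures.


Approach: apply the soil moisture deficit relation, SMD = (FC - theta)/100 * depth * 1000.
SMD = (31.6 - 10.7)/100 * 0.5111 * 1000 = 106.8 mm
Therefore the soil moisture deficit = 106.8 mm.


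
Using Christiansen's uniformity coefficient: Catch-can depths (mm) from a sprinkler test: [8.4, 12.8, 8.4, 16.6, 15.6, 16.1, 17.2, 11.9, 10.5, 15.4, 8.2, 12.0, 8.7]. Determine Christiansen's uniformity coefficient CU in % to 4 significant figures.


Approach: apply Christiansen's uniformity coefficient, CU = (1 - mean_abs_deviation/mean)*100.
mean = 12.4462 mm
mean |d_i - mean| = 2.92663 mm
CU = (1 - 2.92663/12.4462)*100 = 76.49 %
Therefore Christiansen's uniformity coefficient CU = 76.49 %.


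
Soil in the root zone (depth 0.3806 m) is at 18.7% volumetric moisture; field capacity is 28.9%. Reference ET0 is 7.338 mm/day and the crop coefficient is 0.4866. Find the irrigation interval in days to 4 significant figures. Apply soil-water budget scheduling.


Approach: apply soil-water budget scheduling, SMD = (FC-theta)/100*depth*1000; ETc = ET0*Kc; interval = SMD/ETc.
Step 1 — soil moisture deficit:
  SMD = (28.9 - 18.7)/100 * 0.3806 * 1000 = 38.8212 mm
Step 2 — daily crop ET (ETc = ET0*Kc):
  ETc = 7.338 * 0.4866 = 3.57067 mm/day
Step 3 — irrigation interval (SMD/ETc):
  interval = 38.8212 / 3.57067 = 10.87 days
Therefore the irrigation interval = 10.87 days.


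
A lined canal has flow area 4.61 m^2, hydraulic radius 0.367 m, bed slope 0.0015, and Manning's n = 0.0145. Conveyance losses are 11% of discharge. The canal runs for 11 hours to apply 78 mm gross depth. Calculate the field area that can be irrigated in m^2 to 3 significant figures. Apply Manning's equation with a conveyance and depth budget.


Approach: apply Manning's equation with a conveyance and depth budget, Q = (1/n)*A*R^(2/3)*S^(1/2); Q_field = Q*(1-loss); Area = Q_field*t/(d/1000).
Step 1 — canal discharge (Manning's equation):
  Q = (1/0.0145) * 4.61 * 0.367^(2/3) * 0.0015^(1/2) = 6.3118 m^3/s
Step 2 — delivered flow: Q_field = 6.3118*(1 - 11/100) = 5.6175 m^3/s
Step 3 — volume delivered: V = 5.6175 * 11*3600 = 222450 m^3
Step 4 — area served: A = V / (depth/1000) = 222450 / 0.078 = 2850000 m^2
Therefore the field area that can be irrigated = 2850000 m^2.


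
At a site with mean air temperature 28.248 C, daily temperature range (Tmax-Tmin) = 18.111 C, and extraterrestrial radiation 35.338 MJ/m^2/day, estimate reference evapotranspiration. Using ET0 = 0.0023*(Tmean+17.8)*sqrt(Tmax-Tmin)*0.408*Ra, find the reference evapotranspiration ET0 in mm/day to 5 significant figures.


ET0 = 0.0023*(28.248+17.8)*sqrt(18.111)*0.408*35.338 = 6.4985 mm/day
Therefore the reference evapotranspiration ET0 = 6.4985 mm/day.


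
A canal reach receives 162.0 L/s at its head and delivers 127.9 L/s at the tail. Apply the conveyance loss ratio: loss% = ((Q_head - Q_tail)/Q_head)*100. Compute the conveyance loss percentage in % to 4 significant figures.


loss = ((162.0 - 127.9)/162.0)*100 = 21.05 %
Therefore the conveyance loss percentage = 21.05 %.


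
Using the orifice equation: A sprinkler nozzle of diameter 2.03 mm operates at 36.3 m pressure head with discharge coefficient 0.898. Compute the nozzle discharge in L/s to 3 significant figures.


Approach: apply the orifice equation, Q = Cd*A*sqrt(2*g*h), A = pi*(d/2)^2.
A = pi*(2.03e-3/2)^2 = 3.2365e-06 m^2
Q = 0.898 * 3.2365e-06 * sqrt(2*9.81*36.3) * 1000 = 0.0776 L/s
Therefore the nozzle discharge = 0.0776 L/s.


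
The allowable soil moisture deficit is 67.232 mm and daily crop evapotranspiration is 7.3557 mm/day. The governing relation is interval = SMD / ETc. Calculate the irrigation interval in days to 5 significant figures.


interval = 67.232 / 7.3557 = 9.1401 days
Therefore the irrigation interval = 9.1401 days.


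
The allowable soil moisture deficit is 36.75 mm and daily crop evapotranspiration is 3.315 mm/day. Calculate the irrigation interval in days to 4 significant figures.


Approach: apply the irrigation interval relation, interval = SMD / ETc.
interval = 36.75 / 3.315 = 11.09 days
Therefore the irrigation interval = 11.09 days.


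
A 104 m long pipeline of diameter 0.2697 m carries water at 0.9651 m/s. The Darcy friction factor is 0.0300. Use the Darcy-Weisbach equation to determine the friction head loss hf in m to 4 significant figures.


Approach: apply the Darcy-Weisbach equation, hf = f*(L/D)*(v^2/(2g)).
hf = 0.0300 * (104/0.2697) * (0.9651^2 / (2*9.81))
hf = 0.5492 m
Therefore the friction head loss hf = 0.5492 m.


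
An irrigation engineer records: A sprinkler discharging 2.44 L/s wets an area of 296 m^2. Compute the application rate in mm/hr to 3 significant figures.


Approach: apply the application rate relation, rate = (Q/A)*3600.
rate = (2.44 / 296) * 3600 = 29.7 mm/hr
Therefore the application rate = 29.7 mm/hr.


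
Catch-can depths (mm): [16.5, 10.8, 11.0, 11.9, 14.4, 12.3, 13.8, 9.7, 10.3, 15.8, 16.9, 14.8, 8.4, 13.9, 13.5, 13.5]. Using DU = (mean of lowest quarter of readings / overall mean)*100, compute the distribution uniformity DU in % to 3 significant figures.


sorted lowest 4 of 16: [8.4, 9.7, 10.3, 10.8] -> mean = 9.8000 mm
overall mean = 12.969 mm
DU = (9.8000/12.969)*100 = 75.6 %
Therefore the distribution uniformity DU = 75.6 %.


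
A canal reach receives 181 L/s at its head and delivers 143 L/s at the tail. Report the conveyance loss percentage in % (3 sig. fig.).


Approach: apply the conveyance loss ratio, loss% = ((Q_head - Q_tail)/Q_head)*100.
loss = ((181 - 143)/181)*100 = 21.0 %
Therefore the conveyance loss percentage = 21.0 %.


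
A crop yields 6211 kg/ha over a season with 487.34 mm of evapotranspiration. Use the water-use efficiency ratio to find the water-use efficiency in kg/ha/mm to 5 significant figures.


Approach: apply the water-use efficiency ratio, WUE = yield/ET.
WUE = 6211 / 487.34 = 12.745 kg/ha/mm
Therefore the water-use efficiency = 12.745 kg/ha/mm.


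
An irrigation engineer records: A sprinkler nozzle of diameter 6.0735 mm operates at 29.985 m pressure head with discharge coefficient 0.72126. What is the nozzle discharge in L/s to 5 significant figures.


Approach: apply the orifice equation, Q = Cd*A*sqrt(2*g*h), A = pi*(d/2)^2.
A = pi*(6.0735e-3/2)^2 = 2.897130e-05 m^2
Q = 0.72126 * 2.897130e-05 * sqrt(2*9.81*29.985) * 1000 = 0.50683 L/s
Therefore the nozzle discharge = 0.50683 L/s.


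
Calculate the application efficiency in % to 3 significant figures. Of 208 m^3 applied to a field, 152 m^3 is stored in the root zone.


Approach: apply the application efficiency ratio, Ea = (stored/applied)*100.
Ea = (152/208)*100 = 73.1 %
Therefore the application efficiency = 73.1 %.


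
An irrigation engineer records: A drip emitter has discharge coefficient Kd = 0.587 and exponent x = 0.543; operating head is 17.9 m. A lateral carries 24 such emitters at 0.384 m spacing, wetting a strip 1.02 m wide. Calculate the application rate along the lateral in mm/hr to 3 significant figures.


Approach: apply the emitter equation with a lateral mass balance, q = Kd*h^x; Q = n*q; rate = Q/(n*spacing*width).
Step 1 — single emitter flow (q = Kd*h^x):
  q = 0.587 * 17.9^0.543 = 2.8115 L/hr
Step 2 — total lateral flow: Q = 24 * 2.8115 = 67.476 L/hr
Step 3 — wetted area: A = 24 * 0.384 * 1.02 = 9.4003 m^2
Step 4 — application rate: Q/A = 67.476/9.4003 = 7.18 mm/hr
Therefore the application rate along the lateral = 7.18 mm/hr.


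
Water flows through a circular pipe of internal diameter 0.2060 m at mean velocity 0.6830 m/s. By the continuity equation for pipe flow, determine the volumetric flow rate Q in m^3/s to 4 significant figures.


Approach: apply the continuity equation for pipe flow, Q = A * v with A = pi*(D/2)^2.
A = pi*(0.2060/2)^2 = 0.0333292 m^2
Q = 0.0333292 * 0.6830 = 0.02276 m^3/s
Therefore the volumetric flow rate Q = 0.02276 m^3/s.


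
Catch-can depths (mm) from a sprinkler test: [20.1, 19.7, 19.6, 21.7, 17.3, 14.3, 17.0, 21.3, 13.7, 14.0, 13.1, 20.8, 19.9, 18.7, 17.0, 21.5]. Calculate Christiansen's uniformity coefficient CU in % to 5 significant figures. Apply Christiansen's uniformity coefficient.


Approach: apply Christiansen's uniformity coefficient, CU = (1 - mean_abs_deviation/mean)*100.
mean = 18.10625 mm
mean |d_i - mean| = 2.542969 mm
CU = (1 - 2.542969/18.10625)*100 = 85.955 %
Therefore Christiansen's uniformity coefficient CU = 85.955 %.


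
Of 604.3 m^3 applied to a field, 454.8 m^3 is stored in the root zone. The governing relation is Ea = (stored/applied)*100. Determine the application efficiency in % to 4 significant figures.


Ea = (454.8/604.3)*100 = 75.26 %
Therefore the application efficiency = 75.26 %.


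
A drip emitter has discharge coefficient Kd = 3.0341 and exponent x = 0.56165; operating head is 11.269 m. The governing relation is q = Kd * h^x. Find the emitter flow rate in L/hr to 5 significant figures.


q = 3.0341 * 11.269^0.56165 = 11.826 L/hr
Therefore the emitter flow rate = 11.826 L/hr.


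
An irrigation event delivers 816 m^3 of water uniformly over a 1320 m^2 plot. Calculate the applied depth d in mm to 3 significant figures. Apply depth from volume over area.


Approach: apply depth from volume over area, d = (V/A)*1000.
d = (816 / 1320) * 1000 = 618 mm
Therefore the applied depth d = 618 mm.


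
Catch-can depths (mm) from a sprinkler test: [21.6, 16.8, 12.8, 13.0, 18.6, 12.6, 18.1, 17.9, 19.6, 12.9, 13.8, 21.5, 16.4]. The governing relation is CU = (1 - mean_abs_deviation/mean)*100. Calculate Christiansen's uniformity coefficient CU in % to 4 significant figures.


mean = 16.5846 mm
mean |d_i - mean| = 2.77041 mm
CU = (1 - 2.77041/16.5846)*100 = 83.30 %
Therefore Christiansen's uniformity coefficient CU = 83.30 %.


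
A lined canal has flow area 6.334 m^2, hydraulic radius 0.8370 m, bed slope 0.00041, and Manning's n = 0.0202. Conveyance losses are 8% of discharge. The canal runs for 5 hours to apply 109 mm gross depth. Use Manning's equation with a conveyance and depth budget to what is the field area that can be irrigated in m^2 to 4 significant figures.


Approach: apply Manning's equation with a conveyance and depth budget, Q = (1/n)*A*R^(2/3)*S^(1/2); Q_field = Q*(1-loss); Area = Q_field*t/(d/1000).
Step 1 — canal discharge (Manning's equation):
  Q = (1/0.0202) * 6.334 * 0.8370^(2/3) * 0.00041^(1/2) = 5.63900 m^3/s
Step 2 — delivered flow: Q_field = 5.63900*(1 - 8/100) = 5.18788 m^3/s
Step 3 — volume delivered: V = 5.18788 * 5*3600 = 93381.9 m^3
Step 4 — area served: A = V / (depth/1000) = 93381.9 / 0.109 = 856700 m^2
Therefore the field area that can be irrigated = 856700 m^2.


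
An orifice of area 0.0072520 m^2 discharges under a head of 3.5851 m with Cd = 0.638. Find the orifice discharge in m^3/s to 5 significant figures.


Approach: apply the orifice equation, Q = Cd*A*sqrt(2*g*h).
Q = 0.638 * 0.0072520 * sqrt(2*9.81*3.5851) = 0.038804 m^3/s
Therefore the orifice discharge = 0.038804 m^3/s.


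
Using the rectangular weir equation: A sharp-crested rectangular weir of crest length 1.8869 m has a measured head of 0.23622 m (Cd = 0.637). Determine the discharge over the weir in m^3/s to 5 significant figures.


Approach: apply the rectangular weir equation, Q = (2/3)*Cd*L*sqrt(2g)*H^1.5.
Q = (2/3)*0.637*1.8869*sqrt(2*9.81)*0.23622^1.5 = 0.40749 m^3/s
Therefore the discharge over the weir = 0.40749 m^3/s.


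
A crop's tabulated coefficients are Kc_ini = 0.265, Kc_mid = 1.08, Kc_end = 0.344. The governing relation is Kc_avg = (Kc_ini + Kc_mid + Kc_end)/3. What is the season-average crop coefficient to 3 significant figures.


Kc_avg = (0.265 + 1.08 + 0.344)/3 = 0.563
Therefore the season-average crop coefficient = 0.563.


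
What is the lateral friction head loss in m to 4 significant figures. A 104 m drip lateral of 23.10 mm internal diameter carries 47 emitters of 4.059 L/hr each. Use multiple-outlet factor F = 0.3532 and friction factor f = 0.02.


Approach: apply Darcy-Weisbach with the multiple-outlet F-factor, Q = n*q/(3600*1000) m^3/s; v = Q/A; hf = F*f*(L/D)*(v^2/(2g)).
Q = 47*4.059/(3600*1000) = 5.29925e-05 m^3/s
A = pi*(23.10e-3/2)^2 = 4.19096e-04 m^2, so v = Q/A = 0.126445 m/s
hf = 0.3532*0.02*(104/0.02310)*(0.126445^2/(2*9.81)) = 0.02592 m
Therefore the lateral friction head loss = 0.02592 m.


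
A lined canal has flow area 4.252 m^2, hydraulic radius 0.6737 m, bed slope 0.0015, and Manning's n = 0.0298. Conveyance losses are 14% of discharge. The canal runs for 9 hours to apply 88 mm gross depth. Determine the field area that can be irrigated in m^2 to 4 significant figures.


Approach: apply Manning's equation with a conveyance and depth budget, Q = (1/n)*A*R^(2/3)*S^(1/2); Q_field = Q*(1-loss); Area = Q_field*t/(d/1000).
Step 1 — canal discharge (Manning's equation):
  Q = (1/0.0298) * 4.252 * 0.6737^(2/3) * 0.0015^(1/2) = 4.24685 m^3/s
Step 2 — delivered flow: Q_field = 4.24685*(1 - 14/100) = 3.65229 m^3/s
Step 3 — volume delivered: V = 3.65229 * 9*3600 = 118334 m^3
Step 4 — area served: A = V / (depth/1000) = 118334 / 0.088 = 1345000 m^2
Therefore the field area that can be irrigated = 1345000 m^2.


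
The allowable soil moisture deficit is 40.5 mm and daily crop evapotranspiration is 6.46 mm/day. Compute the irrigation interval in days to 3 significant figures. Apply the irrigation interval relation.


Approach: apply the irrigation interval relation, interval = SMD / ETc.
interval = 40.5 / 6.46 = 6.27 days
Therefore the irrigation interval = 6.27 days.


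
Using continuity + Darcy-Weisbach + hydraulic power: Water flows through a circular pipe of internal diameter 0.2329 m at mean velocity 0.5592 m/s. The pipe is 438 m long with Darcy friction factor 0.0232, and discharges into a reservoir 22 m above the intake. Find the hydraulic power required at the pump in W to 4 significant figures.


Approach: apply continuity + Darcy-Weisbach + hydraulic power, Q = A*v; hf = f*(L/D)*(v^2/(2g)); H = static + hf; P = rho*g*Q*H.
Step 1 — flow rate (continuity, Q = A*v):
  A = pi*(0.2329/2)^2 = 0.0426019 m^2
  Q = 0.0426019 * 0.5592 = 0.0238230 m^3/s
Step 2 — friction head loss (Darcy-Weisbach):
  hf = 0.0232 * (438/0.2329) * (0.5592^2 / (2*9.81))
  hf = 0.695389 m
Step 3 — total head: H = 22 + 0.695389 = 22.6954 m
Step 4 — hydraulic power (P = rho*g*Q*H):
  P = 1000 * 9.81 * 0.0238230 * 22.6954 = 5304 W
Therefore the hydraulic power required at the pump = 5304 W.


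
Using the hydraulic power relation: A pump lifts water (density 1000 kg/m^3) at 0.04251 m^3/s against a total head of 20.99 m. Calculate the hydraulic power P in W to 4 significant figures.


Approach: apply the hydraulic power relation, P = rho*g*Q*H.
P = 1000 * 9.81 * 0.04251 * 20.99 = 8753 W
Therefore the hydraulic power P = 8753 W.


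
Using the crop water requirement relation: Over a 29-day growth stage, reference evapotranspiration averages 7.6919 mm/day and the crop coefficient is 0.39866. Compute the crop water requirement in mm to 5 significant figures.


Approach: apply the crop water requirement relation, CWR = ET0 * Kc * days.
CWR = 7.6919 * 0.39866 * 29 = 88.927 mm
Therefore the crop water requirement = 88.927 mm.


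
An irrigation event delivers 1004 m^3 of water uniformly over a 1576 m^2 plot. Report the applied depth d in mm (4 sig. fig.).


Approach: apply depth from volume over area, d = (V/A)*1000.
d = (1004 / 1576) * 1000 = 637.1 mm
Therefore the applied depth d = 637.1 mm.


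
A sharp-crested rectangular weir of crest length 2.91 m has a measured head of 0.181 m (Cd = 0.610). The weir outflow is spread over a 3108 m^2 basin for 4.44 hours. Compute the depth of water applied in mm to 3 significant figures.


Approach: apply the rectangular weir equation with a volume-to-depth conversion, Q = (2/3)*Cd*L*sqrt(2g)*H^1.5; d = Q*t/A * 1000.
Step 1 — weir discharge:
  Q = (2/3)*0.610*2.91*sqrt(2*9.81)*0.181^1.5 = 0.40364 m^3/s
Step 2 — volume: V = 0.40364 * 4.44*3600 = 6451.9 m^3
Step 3 — depth: d = V/A * 1000 = 6451.9/3108 * 1000 = 2080 mm
Therefore the depth of water applied = 2080 mm.


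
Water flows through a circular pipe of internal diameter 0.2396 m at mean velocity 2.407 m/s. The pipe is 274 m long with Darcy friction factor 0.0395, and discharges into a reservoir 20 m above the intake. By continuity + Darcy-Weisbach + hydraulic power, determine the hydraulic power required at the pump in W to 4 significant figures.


Approach: apply continuity + Darcy-Weisbach + hydraulic power, Q = A*v; hf = f*(L/D)*(v^2/(2g)); H = static + hf; P = rho*g*Q*H.
Step 1 — flow rate (continuity, Q = A*v):
  A = pi*(0.2396/2)^2 = 0.0450883 m^2
  Q = 0.0450883 * 2.407 = 0.108527 m^3/s
Step 2 — friction head loss (Darcy-Weisbach):
  hf = 0.0395 * (274/0.2396) * (2.407^2 / (2*9.81))
  hf = 13.3387 m
Step 3 — total head: H = 20 + 13.3387 = 33.3387 m
Step 4 — hydraulic power (P = rho*g*Q*H):
  P = 1000 * 9.81 * 0.108527 * 33.3387 = 35490 W
Therefore the hydraulic power required at the pump = 35490 W.


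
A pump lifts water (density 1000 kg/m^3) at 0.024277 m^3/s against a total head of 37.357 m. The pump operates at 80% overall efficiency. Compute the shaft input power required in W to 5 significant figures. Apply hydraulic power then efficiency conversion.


Approach: apply hydraulic power then efficiency conversion, P = rho*g*Q*H; P_in = P/eta.
Step 1 — hydraulic power (P = rho*g*Q*H):
  P = 1000 * 9.81 * 0.024277 * 37.357 = 8896.845 W
Step 2 — input power: P_in = P/eta = 8896.845 / 0.8 = 11121 W
Therefore the shaft input power required = 11121 W.


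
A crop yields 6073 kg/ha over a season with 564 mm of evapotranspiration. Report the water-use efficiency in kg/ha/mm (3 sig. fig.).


Approach: apply the water-use efficiency ratio, WUE = yield/ET.
WUE = 6073 / 564 = 10.8 kg/ha/mm
Therefore the water-use efficiency = 10.8 kg/ha/mm.


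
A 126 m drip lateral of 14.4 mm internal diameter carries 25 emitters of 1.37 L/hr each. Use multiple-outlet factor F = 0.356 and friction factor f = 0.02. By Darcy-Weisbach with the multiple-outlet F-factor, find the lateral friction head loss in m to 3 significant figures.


Approach: apply Darcy-Weisbach with the multiple-outlet F-factor, Q = n*q/(3600*1000) m^3/s; v = Q/A; hf = F*f*(L/D)*(v^2/(2g)).
Q = 25*1.37/(3600*1000) = 9.5139e-06 m^3/s
A = pi*(14.4e-3/2)^2 = 1.6286e-04 m^2, so v = Q/A = 0.058418 m/s
hf = 0.356*0.02*(126/0.0144)*(0.058418^2/(2*9.81)) = 0.0108 m
Therefore the lateral friction head loss = 0.0108 m.


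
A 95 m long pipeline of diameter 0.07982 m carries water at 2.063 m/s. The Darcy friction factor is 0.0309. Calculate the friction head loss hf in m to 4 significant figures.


Approach: apply the Darcy-Weisbach equation, hf = f*(L/D)*(v^2/(2g)).
hf = 0.0309 * (95/0.07982) * (2.063^2 / (2*9.81))
hf = 7.978 m
Therefore the friction head loss hf = 7.978 m.


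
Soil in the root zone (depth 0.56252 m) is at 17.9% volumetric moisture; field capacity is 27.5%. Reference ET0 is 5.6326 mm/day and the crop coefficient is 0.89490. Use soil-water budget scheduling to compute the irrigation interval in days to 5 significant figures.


Approach: apply soil-water budget scheduling, SMD = (FC-theta)/100*depth*1000; ETc = ET0*Kc; interval = SMD/ETc.
Step 1 — soil moisture deficit:
  SMD = (27.5 - 17.9)/100 * 0.56252 * 1000 = 54.00192 mm
Step 2 — daily crop ET (ETc = ET0*Kc):
  ETc = 5.6326 * 0.89490 = 5.040614 mm/day
Step 3 — irrigation interval (SMD/ETc):
  interval = 54.00192 / 5.040614 = 10.713 days
Therefore the irrigation interval = 10.713 days.


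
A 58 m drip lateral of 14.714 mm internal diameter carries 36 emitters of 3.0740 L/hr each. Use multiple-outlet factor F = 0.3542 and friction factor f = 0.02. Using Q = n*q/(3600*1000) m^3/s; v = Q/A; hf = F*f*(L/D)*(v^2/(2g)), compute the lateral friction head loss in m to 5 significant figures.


Q = 36*3.0740/(3600*1000) = 3.074000e-05 m^3/s
A = pi*(14.714e-3/2)^2 = 1.700401e-04 m^2, so v = Q/A = 0.1807809 m/s
hf = 0.3542*0.02*(58/0.014714)*(0.1807809^2/(2*9.81)) = 0.046514 m
Therefore the lateral friction head loss = 0.046514 m.


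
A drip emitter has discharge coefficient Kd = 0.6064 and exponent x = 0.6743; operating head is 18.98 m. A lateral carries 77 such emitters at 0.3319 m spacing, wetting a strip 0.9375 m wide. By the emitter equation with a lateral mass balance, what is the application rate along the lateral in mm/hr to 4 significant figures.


Approach: apply the emitter equation with a lateral mass balance, q = Kd*h^x; Q = n*q; rate = Q/(n*spacing*width).
Step 1 — single emitter flow (q = Kd*h^x):
  q = 0.6064 * 18.98^0.6743 = 4.41280 L/hr
Step 2 — total lateral flow: Q = 77 * 4.41280 = 339.786 L/hr
Step 3 — wetted area: A = 77 * 0.3319 * 0.9375 = 23.9590 m^2
Step 4 — application rate: Q/A = 339.786/23.9590 = 14.18 mm/hr
Therefore the application rate along the lateral = 14.18 mm/hr.


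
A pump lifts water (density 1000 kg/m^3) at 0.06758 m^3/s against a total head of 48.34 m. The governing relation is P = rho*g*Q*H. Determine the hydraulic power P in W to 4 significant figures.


P = 1000 * 9.81 * 0.06758 * 48.34 = 32050 W
Therefore the hydraulic power P = 32050 W.


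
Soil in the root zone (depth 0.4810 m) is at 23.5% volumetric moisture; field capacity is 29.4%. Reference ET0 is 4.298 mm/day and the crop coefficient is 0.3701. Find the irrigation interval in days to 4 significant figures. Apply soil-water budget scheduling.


Approach: apply soil-water budget scheduling, SMD = (FC-theta)/100*depth*1000; ETc = ET0*Kc; interval = SMD/ETc.
Step 1 — soil moisture deficit:
  SMD = (29.4 - 23.5)/100 * 0.4810 * 1000 = 28.3790 mm
Step 2 — daily crop ET (ETc = ET0*Kc):
  ETc = 4.298 * 0.3701 = 1.59069 mm/day
Step 3 — irrigation interval (SMD/ETc):
  interval = 28.3790 / 1.59069 = 17.84 days
Therefore the irrigation interval = 17.84 days.
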